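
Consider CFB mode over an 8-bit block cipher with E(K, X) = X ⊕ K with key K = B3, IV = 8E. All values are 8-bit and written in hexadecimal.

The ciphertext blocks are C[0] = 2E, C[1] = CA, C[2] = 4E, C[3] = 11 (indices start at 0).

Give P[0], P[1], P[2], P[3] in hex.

CFB decryption: P_i = C_i ⊕ E(K, C_{i−1}), with C_{−1} = IV.
P[0]: E(K, 8E) = 3D; 2E ⊕ 3D = 13.
P[1]: E(K, 2E) = 9D; CA ⊕ 9D = 57.
P[2]: E(K, CA) = 79; 4E ⊕ 79 = 37.
P[3]: E(K, 4E) = FD; 11 ⊕ FD = EC.

P[0] = 13, P[1] = 57, P[2] = 37, P[3] = EC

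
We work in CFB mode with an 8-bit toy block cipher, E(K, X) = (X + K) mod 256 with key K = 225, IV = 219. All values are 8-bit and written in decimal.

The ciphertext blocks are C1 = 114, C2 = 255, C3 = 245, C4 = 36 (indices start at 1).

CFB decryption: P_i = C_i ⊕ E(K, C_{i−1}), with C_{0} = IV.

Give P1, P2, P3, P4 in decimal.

P1: E(K, 219) = 188; 114 ⊕ 188 = 206.
P2: E(K, 114) = 83; 255 ⊕ 83 = 172.
P3: E(K, 255) = 224; 245 ⊕ 224 = 21.
P4: E(K, 245) = 214; 36 ⊕ 214 = 242.

P1 = 206, P2 = 172, P3 = 21, P4 = 242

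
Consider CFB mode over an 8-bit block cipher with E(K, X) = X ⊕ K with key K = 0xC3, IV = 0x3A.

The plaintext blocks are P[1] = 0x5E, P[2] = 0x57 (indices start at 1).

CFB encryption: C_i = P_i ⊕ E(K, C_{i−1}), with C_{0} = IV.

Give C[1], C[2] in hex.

C[1]: E(K, 0x3A) = 0xF9; 0x5E ⊕ 0xF9 = 0xA7.
C[2]: E(K, 0xA7) = 0x64; 0x57 ⊕ 0x64 = 0x33.

C[1] = 0xA7, C[2] = 0x33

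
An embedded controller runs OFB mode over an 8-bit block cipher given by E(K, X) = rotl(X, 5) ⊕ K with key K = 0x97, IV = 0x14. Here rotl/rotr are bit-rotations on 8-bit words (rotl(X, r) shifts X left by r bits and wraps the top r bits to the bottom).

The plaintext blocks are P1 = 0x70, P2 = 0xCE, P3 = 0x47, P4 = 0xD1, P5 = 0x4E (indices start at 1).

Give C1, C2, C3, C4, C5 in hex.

OFB encryption: S_i = E(K, S_{i−1}) with S_{0} = IV; C_i = P_i ⊕ S_i.
C1: S = E(K, 0x14) = 0x15; 0x70 ⊕ 0x15 = 0x65.
C2: S = E(K, 0x15) = 0x35; 0xCE ⊕ 0x35 = 0xFB.
C3: S = E(K, 0x35) = 0x31; 0x47 ⊕ 0x31 = 0x76.
C4: S = E(K, 0x31) = 0xB1; 0xD1 ⊕ 0xB1 = 0x60.
C5: S = E(K, 0xB1) = 0xA1; 0x4E ⊕ 0xA1 = 0xEF.

C1 = 0x65, C2 = 0xFB, C3 = 0x76, C4 = 0x60, C5 = 0xEF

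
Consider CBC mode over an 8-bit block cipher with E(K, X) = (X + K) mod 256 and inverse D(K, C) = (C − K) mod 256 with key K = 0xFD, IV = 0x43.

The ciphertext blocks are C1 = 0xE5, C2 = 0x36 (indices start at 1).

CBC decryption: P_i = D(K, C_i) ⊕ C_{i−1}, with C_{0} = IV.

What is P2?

P2: D(K, 0x36) = 0x39; 0x39 ⊕ 0xE5 = 0xDC.

P2 = 0xDC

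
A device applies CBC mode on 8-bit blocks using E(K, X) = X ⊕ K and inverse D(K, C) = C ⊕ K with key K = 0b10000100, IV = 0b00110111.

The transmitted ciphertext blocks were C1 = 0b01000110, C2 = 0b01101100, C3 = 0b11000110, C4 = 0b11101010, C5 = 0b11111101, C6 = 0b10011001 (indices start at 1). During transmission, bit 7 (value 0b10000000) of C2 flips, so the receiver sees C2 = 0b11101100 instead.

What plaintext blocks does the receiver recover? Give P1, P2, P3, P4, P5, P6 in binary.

P1 = 0b11110101, P2 = 0b00101110, P3 = 0b10101110, P4 = 0b10101000, P5 = 0b10010011, P6 = 0b11100000

CBC decryption: P_i = D(K, C_i) ⊕ C_{i−1}, with C_{0} = IV.
Only C2 changed, to 0b11101100. In CBC, a change in C_i garbles P_i and flips the same bit in P_{i+1}. Decrypting the received ciphertext:
P1: D(K, 0b01000110) = 0b11000010; 0b11000010 ⊕ 0b00110111 = 0b11110101.
P2: D(K, 0b11101100) = 0b01101000; 0b01101000 ⊕ 0b01000110 = 0b00101110.
P3: D(K, 0b11000110) = 0b01000010; 0b01000010 ⊕ 0b11101100 = 0b10101110.
P4: D(K, 0b11101010) = 0b01101110; 0b01101110 ⊕ 0b11000110 = 0b10101000.
P5: D(K, 0b11111101) = 0b01111001; 0b01111001 ⊕ 0b11101010 = 0b10010011.
P6: D(K, 0b10011001) = 0b00011101; 0b00011101 ⊕ 0b11111101 = 0b11100000.
Blocks that differ from the original plaintext: P2, P3.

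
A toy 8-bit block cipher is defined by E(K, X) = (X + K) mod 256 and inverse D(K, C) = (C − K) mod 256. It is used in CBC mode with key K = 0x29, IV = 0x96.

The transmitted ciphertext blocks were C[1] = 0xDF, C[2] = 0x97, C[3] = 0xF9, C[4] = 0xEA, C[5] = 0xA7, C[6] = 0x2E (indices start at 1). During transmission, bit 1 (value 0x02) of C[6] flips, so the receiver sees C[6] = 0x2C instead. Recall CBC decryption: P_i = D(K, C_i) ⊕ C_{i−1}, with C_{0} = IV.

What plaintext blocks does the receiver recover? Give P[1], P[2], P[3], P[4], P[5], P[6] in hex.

P[1] = 0x20, P[2] = 0xB1, P[3] = 0x47, P[4] = 0x38, P[5] = 0x94, P[6] = 0xA4

Only C[6] changed, to 0x2C. In CBC, a change in C_i garbles P_i and flips the same bit in P_{i+1}. Decrypting the received ciphertext:
P[1]: D(K, 0xDF) = 0xB6; 0xB6 ⊕ 0x96 = 0x20.
P[2]: D(K, 0x97) = 0x6E; 0x6E ⊕ 0xDF = 0xB1.
P[3]: D(K, 0xF9) = 0xD0; 0xD0 ⊕ 0x97 = 0x47.
P[4]: D(K, 0xEA) = 0xC1; 0xC1 ⊕ 0xF9 = 0x38.
P[5]: D(K, 0xA7) = 0x7E; 0x7E ⊕ 0xEA = 0x94.
P[6]: D(K, 0x2C) = 0x03; 0x03 ⊕ 0xA7 = 0xA4.
Blocks that differ from the original plaintext: P[6].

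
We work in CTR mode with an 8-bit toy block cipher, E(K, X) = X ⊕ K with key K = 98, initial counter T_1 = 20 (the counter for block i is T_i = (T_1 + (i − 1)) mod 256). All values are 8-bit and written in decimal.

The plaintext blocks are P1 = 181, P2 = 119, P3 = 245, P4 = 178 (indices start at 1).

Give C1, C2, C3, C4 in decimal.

C1 = 195, C2 = 0, C3 = 129, C4 = 199

CTR encryption: S_i = E(K, T_i) where T_i is the counter for block i; C_i = P_i ⊕ S_i.
C1: T = 20, S = E(K, T) = 118; 181 ⊕ 118 = 195.
C2: T = 21, S = E(K, T) = 119; 119 ⊕ 119 = 0.
C3: T = 22, S = E(K, T) = 116; 245 ⊕ 116 = 129.
C4: T = 23, S = E(K, T) = 117; 178 ⊕ 117 = 199.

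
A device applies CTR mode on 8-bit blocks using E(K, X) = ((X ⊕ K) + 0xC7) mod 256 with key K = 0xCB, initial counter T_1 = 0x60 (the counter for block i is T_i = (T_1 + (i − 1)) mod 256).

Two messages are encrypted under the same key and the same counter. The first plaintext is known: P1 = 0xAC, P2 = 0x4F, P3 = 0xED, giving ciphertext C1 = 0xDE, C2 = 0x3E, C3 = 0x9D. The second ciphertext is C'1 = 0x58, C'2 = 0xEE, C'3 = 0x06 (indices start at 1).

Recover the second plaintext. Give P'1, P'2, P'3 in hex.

In CTR with a reused counter, both messages share the same keystream S_i, so C_i ⊕ C'_i = P_i ⊕ P'_i and thus P'_i = P_i ⊕ C_i ⊕ C'_i.
P'1: 0xAC ⊕ 0xDE ⊕ 0x58 = 0x2A.
P'2: 0x4F ⊕ 0x3E ⊕ 0xEE = 0x9F.
P'3: 0xED ⊕ 0x9D ⊕ 0x06 = 0x76.

P'1 = 0x2A, P'2 = 0x9F, P'3 = 0x76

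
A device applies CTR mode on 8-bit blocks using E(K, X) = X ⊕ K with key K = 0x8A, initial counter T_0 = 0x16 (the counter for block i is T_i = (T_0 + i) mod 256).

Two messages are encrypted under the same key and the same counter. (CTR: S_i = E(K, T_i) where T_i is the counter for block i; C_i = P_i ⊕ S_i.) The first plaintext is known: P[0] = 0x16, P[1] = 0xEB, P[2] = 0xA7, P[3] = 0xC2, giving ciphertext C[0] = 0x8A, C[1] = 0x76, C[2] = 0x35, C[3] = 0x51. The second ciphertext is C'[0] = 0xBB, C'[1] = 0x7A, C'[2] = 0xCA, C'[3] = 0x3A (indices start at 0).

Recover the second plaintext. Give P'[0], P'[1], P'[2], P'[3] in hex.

In CTR with a reused counter, both messages share the same keystream S_i, so C_i ⊕ C'_i = P_i ⊕ P'_i and thus P'_i = P_i ⊕ C_i ⊕ C'_i.
P'[0]: 0x16 ⊕ 0x8A ⊕ 0xBB = 0x27.
P'[1]: 0xEB ⊕ 0x76 ⊕ 0x7A = 0xE7.
P'[2]: 0xA7 ⊕ 0x35 ⊕ 0xCA = 0x58.
P'[3]: 0xC2 ⊕ 0x51 ⊕ 0x3A = 0xA9.

P'[0] = 0x27, P'[1] = 0xE7, P'[2] = 0x58, P'[3] = 0xA9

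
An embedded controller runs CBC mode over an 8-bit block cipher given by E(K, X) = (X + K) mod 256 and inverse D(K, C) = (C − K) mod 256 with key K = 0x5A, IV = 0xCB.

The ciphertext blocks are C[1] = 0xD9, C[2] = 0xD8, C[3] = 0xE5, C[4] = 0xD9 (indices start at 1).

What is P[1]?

P[1] = 0xB4

CBC decryption: P_i = D(K, C_i) ⊕ C_{i−1}, with C_{0} = IV.
P[1]: D(K, 0xD9) = 0x7F; 0x7F ⊕ 0xCB = 0xB4.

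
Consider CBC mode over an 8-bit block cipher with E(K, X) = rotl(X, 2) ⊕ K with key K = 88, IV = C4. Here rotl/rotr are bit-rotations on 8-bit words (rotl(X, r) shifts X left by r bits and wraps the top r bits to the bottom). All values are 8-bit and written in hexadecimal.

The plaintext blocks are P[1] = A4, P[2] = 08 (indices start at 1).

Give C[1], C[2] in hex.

C[1] = 09, C[2] = 8C

CBC encryption: C_i = E(K, P_i ⊕ C_{i−1}), with C_{0} = IV.
C[1]: P[1] ⊕ C4 = 60; E(K, 60) = 09.
C[2]: P[2] ⊕ 09 = 01; E(K, 01) = 8C.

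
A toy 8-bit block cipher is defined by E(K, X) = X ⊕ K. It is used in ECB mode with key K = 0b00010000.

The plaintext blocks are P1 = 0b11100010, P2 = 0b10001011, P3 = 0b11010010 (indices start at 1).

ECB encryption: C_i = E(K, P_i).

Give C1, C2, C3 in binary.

C1 = 0b11110010, C2 = 0b10011011, C3 = 0b11000010

C1: E(K, 0b11100010) = 0b11110010.
C2: E(K, 0b10001011) = 0b10011011.
C3: E(K, 0b11010010) = 0b11000010.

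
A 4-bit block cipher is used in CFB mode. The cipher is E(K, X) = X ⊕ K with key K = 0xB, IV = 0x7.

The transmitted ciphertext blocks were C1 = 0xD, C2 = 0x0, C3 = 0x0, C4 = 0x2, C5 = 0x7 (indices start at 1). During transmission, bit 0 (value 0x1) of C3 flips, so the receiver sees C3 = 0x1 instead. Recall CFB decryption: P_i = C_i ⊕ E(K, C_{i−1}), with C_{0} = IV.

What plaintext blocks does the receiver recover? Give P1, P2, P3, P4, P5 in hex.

Only C3 changed, to 0x1. In CFB, a change in C_i flips the same bit in P_i and garbles P_{i+1}. Decrypting the received ciphertext:
P1: E(K, 0x7) = 0xC; 0xD ⊕ 0xC = 0x1.
P2: E(K, 0xD) = 0x6; 0x0 ⊕ 0x6 = 0x6.
P3: E(K, 0x0) = 0xB; 0x1 ⊕ 0xB = 0xA.
P4: E(K, 0x1) = 0xA; 0x2 ⊕ 0xA = 0x8.
P5: E(K, 0x2) = 0x9; 0x7 ⊕ 0x9 = 0xE.
Blocks that differ from the original plaintext: P3, P4.

P1 = 0x1, P2 = 0x6, P3 = 0xA, P4 = 0x8, P5 = 0xE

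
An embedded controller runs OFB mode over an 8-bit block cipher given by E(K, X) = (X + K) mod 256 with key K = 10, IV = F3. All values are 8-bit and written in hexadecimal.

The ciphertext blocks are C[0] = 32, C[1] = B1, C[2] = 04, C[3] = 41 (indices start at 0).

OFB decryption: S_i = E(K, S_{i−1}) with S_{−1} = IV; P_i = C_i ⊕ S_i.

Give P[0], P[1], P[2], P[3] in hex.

P[0]: S = E(K, F3) = 03; 32 ⊕ 03 = 31.
P[1]: S = E(K, 03) = 13; B1 ⊕ 13 = A2.
P[2]: S = E(K, 13) = 23; 04 ⊕ 23 = 27.
P[3]: S = E(K, 23) = 33; 41 ⊕ 33 = 72.

P[0] = 31, P[1] = A2, P[2] = 27, P[3] = 72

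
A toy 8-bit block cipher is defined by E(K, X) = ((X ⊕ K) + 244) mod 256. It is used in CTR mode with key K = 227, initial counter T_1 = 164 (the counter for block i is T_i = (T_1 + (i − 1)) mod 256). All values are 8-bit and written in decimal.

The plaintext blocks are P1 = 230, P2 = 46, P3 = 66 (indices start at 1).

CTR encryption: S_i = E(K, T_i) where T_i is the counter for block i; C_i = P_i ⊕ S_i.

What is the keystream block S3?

C1: T = 164, S = E(K, T) = 59; 230 ⊕ 59 = 221.
C2: T = 165, S = E(K, T) = 58; 46 ⊕ 58 = 20.
C3: T = 166, S = E(K, T) = 57; 66 ⊕ 57 = 123.
So S3 = 57.

57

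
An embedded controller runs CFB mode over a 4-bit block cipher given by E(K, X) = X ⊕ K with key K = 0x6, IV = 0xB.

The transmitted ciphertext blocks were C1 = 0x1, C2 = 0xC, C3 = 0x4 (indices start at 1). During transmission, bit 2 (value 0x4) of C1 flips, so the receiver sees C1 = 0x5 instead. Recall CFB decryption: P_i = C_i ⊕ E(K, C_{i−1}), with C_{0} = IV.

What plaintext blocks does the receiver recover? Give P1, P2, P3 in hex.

P1 = 0x8, P2 = 0xF, P3 = 0xE

Only C1 changed, to 0x5. In CFB, a change in C_i flips the same bit in P_i and garbles P_{i+1}. Decrypting the received ciphertext:
P1: E(K, 0xB) = 0xD; 0x5 ⊕ 0xD = 0x8.
P2: E(K, 0x5) = 0x3; 0xC ⊕ 0x3 = 0xF.
P3: E(K, 0xC) = 0xA; 0x4 ⊕ 0xA = 0xE.
Blocks that differ from the original plaintext: P1, P2.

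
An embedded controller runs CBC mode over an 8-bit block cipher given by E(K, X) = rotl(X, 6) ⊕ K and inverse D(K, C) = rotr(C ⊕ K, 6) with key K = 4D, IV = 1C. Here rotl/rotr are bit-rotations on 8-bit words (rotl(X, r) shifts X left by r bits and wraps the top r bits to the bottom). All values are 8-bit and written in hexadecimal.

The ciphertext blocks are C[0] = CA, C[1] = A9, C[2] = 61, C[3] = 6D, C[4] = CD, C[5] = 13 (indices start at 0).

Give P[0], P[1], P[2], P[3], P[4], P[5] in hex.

CBC decryption: P_i = D(K, C_i) ⊕ C_{i−1}, with C_{−1} = IV.
P[0]: D(K, CA) = 1E; 1E ⊕ 1C = 02.
P[1]: D(K, A9) = 93; 93 ⊕ CA = 59.
P[2]: D(K, 61) = B0; B0 ⊕ A9 = 19.
P[3]: D(K, 6D) = 80; 80 ⊕ 61 = E1.
P[4]: D(K, CD) = 02; 02 ⊕ 6D = 6F.
P[5]: D(K, 13) = 79; 79 ⊕ CD = B4.

P[0] = 02, P[1] = 59, P[2] = 19, P[3] = E1, P[4] = 6F, P[5] = B4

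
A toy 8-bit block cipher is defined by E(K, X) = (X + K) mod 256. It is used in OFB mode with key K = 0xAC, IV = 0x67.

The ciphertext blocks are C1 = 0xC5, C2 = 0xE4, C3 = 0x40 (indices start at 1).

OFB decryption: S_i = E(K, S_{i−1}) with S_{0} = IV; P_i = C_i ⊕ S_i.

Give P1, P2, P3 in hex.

P1: S = E(K, 0x67) = 0x13; 0xC5 ⊕ 0x13 = 0xD6.
P2: S = E(K, 0x13) = 0xBF; 0xE4 ⊕ 0xBF = 0x5B.
P3: S = E(K, 0xBF) = 0x6B; 0x40 ⊕ 0x6B = 0x2B.

P1 = 0xD6, P2 = 0x5B, P3 = 0x2B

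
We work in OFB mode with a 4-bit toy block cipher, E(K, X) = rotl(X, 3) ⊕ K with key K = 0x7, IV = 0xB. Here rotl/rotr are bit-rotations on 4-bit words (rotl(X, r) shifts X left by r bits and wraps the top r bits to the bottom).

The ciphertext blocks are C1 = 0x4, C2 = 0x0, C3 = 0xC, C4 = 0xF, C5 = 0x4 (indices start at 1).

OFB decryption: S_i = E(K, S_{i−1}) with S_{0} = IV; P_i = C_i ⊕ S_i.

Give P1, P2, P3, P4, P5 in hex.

P1: S = E(K, 0xB) = 0xA; 0x4 ⊕ 0xA = 0xE.
P2: S = E(K, 0xA) = 0x2; 0x0 ⊕ 0x2 = 0x2.
P3: S = E(K, 0x2) = 0x6; 0xC ⊕ 0x6 = 0xA.
P4: S = E(K, 0x6) = 0x4; 0xF ⊕ 0x4 = 0xB.
P5: S = E(K, 0x4) = 0x5; 0x4 ⊕ 0x5 = 0x1.

P1 = 0xE, P2 = 0x2, P3 = 0xA, P4 = 0xB, P5 = 0x1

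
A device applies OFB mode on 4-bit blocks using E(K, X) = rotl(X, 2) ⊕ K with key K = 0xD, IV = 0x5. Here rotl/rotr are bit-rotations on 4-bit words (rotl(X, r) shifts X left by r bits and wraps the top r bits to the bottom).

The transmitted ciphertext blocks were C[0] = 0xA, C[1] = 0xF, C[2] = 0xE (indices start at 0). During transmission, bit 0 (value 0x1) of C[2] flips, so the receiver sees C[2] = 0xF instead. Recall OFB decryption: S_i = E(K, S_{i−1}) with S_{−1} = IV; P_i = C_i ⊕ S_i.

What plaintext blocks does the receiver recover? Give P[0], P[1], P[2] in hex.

Only C[2] changed, to 0xF. In OFB, a change in C_i flips the same bit in P_i only; the keystream is unaffected. Decrypting the received ciphertext:
P[0]: S = E(K, 0x5) = 0x8; 0xA ⊕ 0x8 = 0x2.
P[1]: S = E(K, 0x8) = 0xF; 0xF ⊕ 0xF = 0x0.
P[2]: S = E(K, 0xF) = 0x2; 0xF ⊕ 0x2 = 0xD.
Blocks that differ from the original plaintext: P[2].

P[0] = 0x2, P[1] = 0x0, P[2] = 0xD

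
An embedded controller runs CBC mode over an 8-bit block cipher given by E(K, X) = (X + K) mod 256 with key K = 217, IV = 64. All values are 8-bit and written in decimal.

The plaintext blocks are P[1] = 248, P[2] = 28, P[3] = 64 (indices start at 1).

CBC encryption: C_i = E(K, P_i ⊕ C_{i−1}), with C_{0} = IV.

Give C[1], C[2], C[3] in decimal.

C[1]: P[1] ⊕ 64 = 184; E(K, 184) = 145.
C[2]: P[2] ⊕ 145 = 141; E(K, 141) = 102.
C[3]: P[3] ⊕ 102 = 38; E(K, 38) = 255.

C[1] = 145, C[2] = 102, C[3] = 255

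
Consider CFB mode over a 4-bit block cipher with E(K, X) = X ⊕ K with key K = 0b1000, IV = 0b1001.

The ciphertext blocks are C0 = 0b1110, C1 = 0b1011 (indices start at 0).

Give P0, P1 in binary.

CFB decryption: P_i = C_i ⊕ E(K, C_{i−1}), with C_{−1} = IV.
P0: E(K, 0b1001) = 0b0001; 0b1110 ⊕ 0b0001 = 0b1111.
P1: E(K, 0b1110) = 0b0110; 0b1011 ⊕ 0b0110 = 0b1101.

P0 = 0b1111, P1 = 0b1101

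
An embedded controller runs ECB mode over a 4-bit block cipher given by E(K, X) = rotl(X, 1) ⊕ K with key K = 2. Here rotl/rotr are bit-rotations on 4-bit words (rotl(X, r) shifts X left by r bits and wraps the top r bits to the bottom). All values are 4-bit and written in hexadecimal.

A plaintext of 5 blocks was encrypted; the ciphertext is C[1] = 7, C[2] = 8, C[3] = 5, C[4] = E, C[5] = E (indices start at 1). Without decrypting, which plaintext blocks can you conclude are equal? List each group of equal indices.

ECB encrypts each block independently with the same key, so equal ciphertext blocks imply equal plaintext blocks.
C[4] = C[5] = E, so P[4] = P[5].

P[4] = P[5]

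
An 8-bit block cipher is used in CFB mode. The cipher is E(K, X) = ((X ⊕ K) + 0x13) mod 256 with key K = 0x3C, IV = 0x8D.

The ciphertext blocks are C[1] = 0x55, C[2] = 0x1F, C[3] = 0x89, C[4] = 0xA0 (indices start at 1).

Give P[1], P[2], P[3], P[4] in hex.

CFB decryption: P_i = C_i ⊕ E(K, C_{i−1}), with C_{0} = IV.
P[1]: E(K, 0x8D) = 0xC4; 0x55 ⊕ 0xC4 = 0x91.
P[2]: E(K, 0x55) = 0x7C; 0x1F ⊕ 0x7C = 0x63.
P[3]: E(K, 0x1F) = 0x36; 0x89 ⊕ 0x36 = 0xBF.
P[4]: E(K, 0x89) = 0xC8; 0xA0 ⊕ 0xC8 = 0x68.

P[1] = 0x91, P[2] = 0x63, P[3] = 0xBF, P[4] = 0x68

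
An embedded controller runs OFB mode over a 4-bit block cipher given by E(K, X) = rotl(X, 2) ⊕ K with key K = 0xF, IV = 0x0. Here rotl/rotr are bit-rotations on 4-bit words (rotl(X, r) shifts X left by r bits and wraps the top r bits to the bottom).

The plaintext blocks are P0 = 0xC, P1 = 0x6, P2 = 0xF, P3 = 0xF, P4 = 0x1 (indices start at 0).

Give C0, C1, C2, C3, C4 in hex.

OFB encryption: S_i = E(K, S_{i−1}) with S_{−1} = IV; C_i = P_i ⊕ S_i.
C0: S = E(K, 0x0) = 0xF; 0xC ⊕ 0xF = 0x3.
C1: S = E(K, 0xF) = 0x0; 0x6 ⊕ 0x0 = 0x6.
C2: S = E(K, 0x0) = 0xF; 0xF ⊕ 0xF = 0x0.
C3: S = E(K, 0xF) = 0x0; 0xF ⊕ 0x0 = 0xF.
C4: S = E(K, 0x0) = 0xF; 0x1 ⊕ 0xF = 0xE.

C0 = 0x3, C1 = 0x6, C2 = 0x0, C3 = 0xF, C4 = 0xE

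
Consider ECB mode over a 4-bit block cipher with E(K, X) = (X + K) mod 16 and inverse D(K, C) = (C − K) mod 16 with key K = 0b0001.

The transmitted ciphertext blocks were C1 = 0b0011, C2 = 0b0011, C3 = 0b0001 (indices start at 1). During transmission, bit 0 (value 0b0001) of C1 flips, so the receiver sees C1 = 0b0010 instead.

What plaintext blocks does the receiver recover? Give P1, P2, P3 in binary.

P1 = 0b0001, P2 = 0b0010, P3 = 0b0000

ECB decryption: P_i = D(K, C_i).
Only C1 changed, to 0b0010. In ECB, a change in C_i affects only P_i. Decrypting the received ciphertext:
P1: D(K, 0b0010) = 0b0001.
P2: D(K, 0b0011) = 0b0010.
P3: D(K, 0b0001) = 0b0000.
Blocks that differ from the original plaintext: P1.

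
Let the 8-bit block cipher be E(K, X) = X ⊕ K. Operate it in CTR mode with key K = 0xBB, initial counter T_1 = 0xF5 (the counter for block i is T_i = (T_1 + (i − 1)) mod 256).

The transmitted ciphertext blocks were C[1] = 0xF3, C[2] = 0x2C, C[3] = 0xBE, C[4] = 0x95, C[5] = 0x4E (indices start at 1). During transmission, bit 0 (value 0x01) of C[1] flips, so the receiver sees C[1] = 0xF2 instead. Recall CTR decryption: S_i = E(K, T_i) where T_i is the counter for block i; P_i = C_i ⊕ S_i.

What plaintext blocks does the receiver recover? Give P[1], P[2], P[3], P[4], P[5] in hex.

Only C[1] changed, to 0xF2. In CTR, a change in C_i flips the same bit in P_i only; the keystream is unaffected. Decrypting the received ciphertext:
P[1]: T = 0xF5, S = E(K, T) = 0x4E; 0xF2 ⊕ 0x4E = 0xBC.
P[2]: T = 0xF6, S = E(K, T) = 0x4D; 0x2C ⊕ 0x4D = 0x61.
P[3]: T = 0xF7, S = E(K, T) = 0x4C; 0xBE ⊕ 0x4C = 0xF2.
P[4]: T = 0xF8, S = E(K, T) = 0x43; 0x95 ⊕ 0x43 = 0xD6.
P[5]: T = 0xF9, S = E(K, T) = 0x42; 0x4E ⊕ 0x42 = 0x0C.
Blocks that differ from the original plaintext: P[1].

P[1] = 0xBC, P[2] = 0x61, P[3] = 0xF2, P[4] = 0xD6, P[5] = 0x0C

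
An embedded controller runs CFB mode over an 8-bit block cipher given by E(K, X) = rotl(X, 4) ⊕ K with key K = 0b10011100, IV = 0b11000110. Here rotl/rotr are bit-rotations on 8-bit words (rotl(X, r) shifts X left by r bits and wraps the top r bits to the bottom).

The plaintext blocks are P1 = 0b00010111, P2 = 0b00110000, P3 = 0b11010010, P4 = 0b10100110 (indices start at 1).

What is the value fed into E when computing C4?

CFB encryption: C_i = P_i ⊕ E(K, C_{i−1}), with C_{0} = IV.
C1: E(K, 0b11000110) = 0b11110000; 0b00010111 ⊕ 0b11110000 = 0b11100111.
C2: E(K, 0b11100111) = 0b11100010; 0b00110000 ⊕ 0b11100010 = 0b11010010.
C3: E(K, 0b11010010) = 0b10110001; 0b11010010 ⊕ 0b10110001 = 0b01100011.
C4: E(K, 0b01100011) = 0b10101010; 0b10100110 ⊕ 0b10101010 = 0b00001100.
So the input to E for block 4 is 0b01100011.

0b01100011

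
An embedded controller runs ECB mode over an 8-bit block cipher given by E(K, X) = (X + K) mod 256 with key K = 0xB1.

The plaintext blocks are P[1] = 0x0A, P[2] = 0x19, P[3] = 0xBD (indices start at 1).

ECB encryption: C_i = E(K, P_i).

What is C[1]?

C[1] = 0xBB

C[1]: E(K, 0x0A) = 0xBB.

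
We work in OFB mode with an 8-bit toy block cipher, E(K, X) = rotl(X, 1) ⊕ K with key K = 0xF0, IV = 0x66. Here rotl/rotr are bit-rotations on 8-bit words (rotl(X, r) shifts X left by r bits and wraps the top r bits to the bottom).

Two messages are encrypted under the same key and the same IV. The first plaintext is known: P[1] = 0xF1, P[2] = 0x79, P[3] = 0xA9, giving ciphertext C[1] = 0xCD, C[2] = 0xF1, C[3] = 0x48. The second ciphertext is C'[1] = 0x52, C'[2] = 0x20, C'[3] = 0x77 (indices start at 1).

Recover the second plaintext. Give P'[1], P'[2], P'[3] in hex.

P'[1] = 0x6E, P'[2] = 0xA8, P'[3] = 0x96

In OFB with a reused IV, both messages share the same keystream S_i, so C_i ⊕ C'_i = P_i ⊕ P'_i and thus P'_i = P_i ⊕ C_i ⊕ C'_i.
P'[1]: 0xF1 ⊕ 0xCD ⊕ 0x52 = 0x6E.
P'[2]: 0x79 ⊕ 0xF1 ⊕ 0x20 = 0xA8.
P'[3]: 0xA9 ⊕ 0x48 ⊕ 0x77 = 0x96.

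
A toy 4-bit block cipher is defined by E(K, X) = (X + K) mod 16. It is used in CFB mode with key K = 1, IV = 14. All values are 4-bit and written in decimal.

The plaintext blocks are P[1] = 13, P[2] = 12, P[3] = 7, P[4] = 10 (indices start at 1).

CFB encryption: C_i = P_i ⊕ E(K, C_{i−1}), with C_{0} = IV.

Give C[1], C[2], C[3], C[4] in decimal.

C[1] = 2, C[2] = 15, C[3] = 7, C[4] = 2

C[1]: E(K, 14) = 15; 13 ⊕ 15 = 2.
C[2]: E(K, 2) = 3; 12 ⊕ 3 = 15.
C[3]: E(K, 15) = 0; 7 ⊕ 0 = 7.
C[4]: E(K, 7) = 8; 10 ⊕ 8 = 2.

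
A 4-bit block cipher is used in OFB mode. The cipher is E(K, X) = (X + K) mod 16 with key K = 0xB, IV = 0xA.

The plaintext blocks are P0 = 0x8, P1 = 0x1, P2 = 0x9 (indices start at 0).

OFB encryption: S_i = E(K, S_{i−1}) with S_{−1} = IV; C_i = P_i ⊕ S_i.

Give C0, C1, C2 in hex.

C0: S = E(K, 0xA) = 0x5; 0x8 ⊕ 0x5 = 0xD.
C1: S = E(K, 0x5) = 0x0; 0x1 ⊕ 0x0 = 0x1.
C2: S = E(K, 0x0) = 0xB; 0x9 ⊕ 0xB = 0x2.

C0 = 0xD, C1 = 0x1, C2 = 0x2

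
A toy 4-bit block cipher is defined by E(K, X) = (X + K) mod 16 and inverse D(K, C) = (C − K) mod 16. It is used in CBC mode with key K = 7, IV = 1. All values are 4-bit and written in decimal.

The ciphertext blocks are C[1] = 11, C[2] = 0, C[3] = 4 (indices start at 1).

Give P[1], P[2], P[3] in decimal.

CBC decryption: P_i = D(K, C_i) ⊕ C_{i−1}, with C_{0} = IV.
P[1]: D(K, 11) = 4; 4 ⊕ 1 = 5.
P[2]: D(K, 0) = 9; 9 ⊕ 11 = 2.
P[3]: D(K, 4) = 13; 13 ⊕ 0 = 13.

P[1] = 5, P[2] = 2, P[3] = 13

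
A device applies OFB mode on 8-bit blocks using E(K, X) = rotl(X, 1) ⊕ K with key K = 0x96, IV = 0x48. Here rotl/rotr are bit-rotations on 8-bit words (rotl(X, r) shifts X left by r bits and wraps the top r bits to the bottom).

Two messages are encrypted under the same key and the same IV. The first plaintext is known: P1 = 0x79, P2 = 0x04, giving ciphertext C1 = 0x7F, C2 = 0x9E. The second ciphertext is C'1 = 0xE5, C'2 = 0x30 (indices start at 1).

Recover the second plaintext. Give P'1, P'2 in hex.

In OFB with a reused IV, both messages share the same keystream S_i, so C_i ⊕ C'_i = P_i ⊕ P'_i and thus P'_i = P_i ⊕ C_i ⊕ C'_i.
P'1: 0x79 ⊕ 0x7F ⊕ 0xE5 = 0xE3.
P'2: 0x04 ⊕ 0x9E ⊕ 0x30 = 0xAA.

P'1 = 0xE3, P'2 = 0xAA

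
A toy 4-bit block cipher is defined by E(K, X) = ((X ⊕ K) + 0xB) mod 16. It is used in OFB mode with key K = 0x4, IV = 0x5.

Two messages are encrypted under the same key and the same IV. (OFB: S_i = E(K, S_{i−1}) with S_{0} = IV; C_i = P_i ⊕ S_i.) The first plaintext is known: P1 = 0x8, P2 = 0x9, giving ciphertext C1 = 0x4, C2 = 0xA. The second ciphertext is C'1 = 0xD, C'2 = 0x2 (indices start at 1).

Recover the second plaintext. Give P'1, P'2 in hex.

P'1 = 0x1, P'2 = 0x1

In OFB with a reused IV, both messages share the same keystream S_i, so C_i ⊕ C'_i = P_i ⊕ P'_i and thus P'_i = P_i ⊕ C_i ⊕ C'_i.
P'1: 0x8 ⊕ 0x4 ⊕ 0xD = 0x1.
P'2: 0x9 ⊕ 0xA ⊕ 0x2 = 0x1.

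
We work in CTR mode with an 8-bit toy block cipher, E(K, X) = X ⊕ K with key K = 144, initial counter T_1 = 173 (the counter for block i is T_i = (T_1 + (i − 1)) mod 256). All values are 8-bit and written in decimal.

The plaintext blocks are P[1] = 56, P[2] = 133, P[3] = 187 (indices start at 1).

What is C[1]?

C[1] = 5

CTR encryption: S_i = E(K, T_i) where T_i is the counter for block i; C_i = P_i ⊕ S_i.
C[1]: T = 173, S = E(K, T) = 61; 56 ⊕ 61 = 5.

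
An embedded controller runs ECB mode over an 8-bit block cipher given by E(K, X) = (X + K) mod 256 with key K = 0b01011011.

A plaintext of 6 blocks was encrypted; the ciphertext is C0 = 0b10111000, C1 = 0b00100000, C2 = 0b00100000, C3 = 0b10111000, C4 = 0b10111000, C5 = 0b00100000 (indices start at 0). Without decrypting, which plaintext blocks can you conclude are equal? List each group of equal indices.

ECB encrypts each block independently with the same key, so equal ciphertext blocks imply equal plaintext blocks.
C0 = C3 = C4 = 0b10111000, so P0 = P3 = P4.
C1 = C2 = C5 = 0b00100000, so P1 = P2 = P5.

P0 = P3 = P4; P1 = P2 = P5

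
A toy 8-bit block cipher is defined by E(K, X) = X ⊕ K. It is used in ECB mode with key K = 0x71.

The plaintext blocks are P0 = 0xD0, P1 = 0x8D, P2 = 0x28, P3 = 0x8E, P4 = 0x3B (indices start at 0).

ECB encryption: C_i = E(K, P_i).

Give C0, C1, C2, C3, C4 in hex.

C0: E(K, 0xD0) = 0xA1.
C1: E(K, 0x8D) = 0xFC.
C2: E(K, 0x28) = 0x59.
C3: E(K, 0x8E) = 0xFF.
C4: E(K, 0x3B) = 0x4A.

C0 = 0xA1, C1 = 0xFC, C2 = 0x59, C3 = 0xFF, C4 = 0x4A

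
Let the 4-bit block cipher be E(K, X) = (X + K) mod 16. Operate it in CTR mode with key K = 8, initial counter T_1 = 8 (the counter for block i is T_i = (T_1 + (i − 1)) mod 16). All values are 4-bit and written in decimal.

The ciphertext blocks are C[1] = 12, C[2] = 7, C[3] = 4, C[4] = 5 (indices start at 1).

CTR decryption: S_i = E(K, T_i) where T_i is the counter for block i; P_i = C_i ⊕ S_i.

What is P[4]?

P[4]: T = 11, S = E(K, T) = 3; 5 ⊕ 3 = 6.

P[4] = 6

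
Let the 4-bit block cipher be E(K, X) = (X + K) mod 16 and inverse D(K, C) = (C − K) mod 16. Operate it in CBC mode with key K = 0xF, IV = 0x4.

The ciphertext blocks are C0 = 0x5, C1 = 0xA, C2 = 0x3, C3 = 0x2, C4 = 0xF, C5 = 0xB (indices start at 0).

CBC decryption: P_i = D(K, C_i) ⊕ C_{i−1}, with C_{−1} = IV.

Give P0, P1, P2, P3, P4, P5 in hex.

P0: D(K, 0x5) = 0x6; 0x6 ⊕ 0x4 = 0x2.
P1: D(K, 0xA) = 0xB; 0xB ⊕ 0x5 = 0xE.
P2: D(K, 0x3) = 0x4; 0x4 ⊕ 0xA = 0xE.
P3: D(K, 0x2) = 0x3; 0x3 ⊕ 0x3 = 0x0.
P4: D(K, 0xF) = 0x0; 0x0 ⊕ 0x2 = 0x2.
P5: D(K, 0xB) = 0xC; 0xC ⊕ 0xF = 0x3.

P0 = 0x2, P1 = 0xE, P2 = 0xE, P3 = 0x0, P4 = 0x2, P5 = 0x3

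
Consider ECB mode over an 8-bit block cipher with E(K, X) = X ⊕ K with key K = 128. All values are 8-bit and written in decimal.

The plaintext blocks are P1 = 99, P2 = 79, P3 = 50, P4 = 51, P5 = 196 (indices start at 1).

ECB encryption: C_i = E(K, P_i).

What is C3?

C3 = 178

C3: E(K, 50) = 178.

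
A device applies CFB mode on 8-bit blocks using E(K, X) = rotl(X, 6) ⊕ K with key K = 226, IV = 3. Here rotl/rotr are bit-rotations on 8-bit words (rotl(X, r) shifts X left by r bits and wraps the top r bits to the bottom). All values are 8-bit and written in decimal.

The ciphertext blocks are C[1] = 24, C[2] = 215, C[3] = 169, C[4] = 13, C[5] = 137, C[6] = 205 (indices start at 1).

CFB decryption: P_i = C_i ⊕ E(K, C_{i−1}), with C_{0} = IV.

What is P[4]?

P[4]: E(K, 169) = 136; 13 ⊕ 136 = 133.

P[4] = 133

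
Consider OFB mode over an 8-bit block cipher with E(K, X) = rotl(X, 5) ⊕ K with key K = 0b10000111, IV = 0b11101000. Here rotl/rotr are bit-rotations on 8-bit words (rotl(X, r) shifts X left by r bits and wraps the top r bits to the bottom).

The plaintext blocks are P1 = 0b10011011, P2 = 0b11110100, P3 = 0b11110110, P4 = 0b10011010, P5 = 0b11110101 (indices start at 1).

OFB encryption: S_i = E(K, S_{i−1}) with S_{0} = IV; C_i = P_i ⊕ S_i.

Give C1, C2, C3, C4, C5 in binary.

C1 = 0b00000001, C2 = 0b00100000, C3 = 0b11101011, C4 = 0b10111110, C5 = 0b11110110

C1: S = E(K, 0b11101000) = 0b10011010; 0b10011011 ⊕ 0b10011010 = 0b00000001.
C2: S = E(K, 0b10011010) = 0b11010100; 0b11110100 ⊕ 0b11010100 = 0b00100000.
C3: S = E(K, 0b11010100) = 0b00011101; 0b11110110 ⊕ 0b00011101 = 0b11101011.
C4: S = E(K, 0b00011101) = 0b00100100; 0b10011010 ⊕ 0b00100100 = 0b10111110.
C5: S = E(K, 0b00100100) = 0b00000011; 0b11110101 ⊕ 0b00000011 = 0b11110110.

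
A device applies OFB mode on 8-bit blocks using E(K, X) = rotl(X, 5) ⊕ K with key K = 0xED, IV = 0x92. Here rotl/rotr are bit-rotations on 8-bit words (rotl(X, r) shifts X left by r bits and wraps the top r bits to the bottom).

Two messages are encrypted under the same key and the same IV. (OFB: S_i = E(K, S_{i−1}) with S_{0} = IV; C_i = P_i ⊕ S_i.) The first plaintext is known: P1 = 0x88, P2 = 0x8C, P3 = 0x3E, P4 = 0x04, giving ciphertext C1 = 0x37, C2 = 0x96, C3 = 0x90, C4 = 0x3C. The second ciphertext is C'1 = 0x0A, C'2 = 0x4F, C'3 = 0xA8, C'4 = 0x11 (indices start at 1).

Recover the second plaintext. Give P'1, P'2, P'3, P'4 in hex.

In OFB with a reused IV, both messages share the same keystream S_i, so C_i ⊕ C'_i = P_i ⊕ P'_i and thus P'_i = P_i ⊕ C_i ⊕ C'_i.
P'1: 0x88 ⊕ 0x37 ⊕ 0x0A = 0xB5.
P'2: 0x8C ⊕ 0x96 ⊕ 0x4F = 0x55.
P'3: 0x3E ⊕ 0x90 ⊕ 0xA8 = 0x06.
P'4: 0x04 ⊕ 0x3C ⊕ 0x11 = 0x29.

P'1 = 0xB5, P'2 = 0x55, P'3 = 0x06, P'4 = 0x29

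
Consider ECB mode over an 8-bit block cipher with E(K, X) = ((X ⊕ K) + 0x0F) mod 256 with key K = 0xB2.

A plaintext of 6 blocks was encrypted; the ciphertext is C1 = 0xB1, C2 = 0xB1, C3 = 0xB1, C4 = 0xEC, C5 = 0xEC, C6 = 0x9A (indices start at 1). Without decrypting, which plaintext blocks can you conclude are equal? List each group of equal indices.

ECB encrypts each block independently with the same key, so equal ciphertext blocks imply equal plaintext blocks.
C1 = C2 = C3 = 0xB1, so P1 = P2 = P3.
C4 = C5 = 0xEC, so P4 = P5.

P1 = P2 = P3; P4 = P5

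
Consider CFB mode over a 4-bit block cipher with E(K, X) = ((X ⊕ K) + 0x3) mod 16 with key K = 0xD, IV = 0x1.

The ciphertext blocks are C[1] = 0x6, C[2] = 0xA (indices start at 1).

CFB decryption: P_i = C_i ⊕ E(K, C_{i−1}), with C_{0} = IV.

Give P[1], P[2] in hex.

P[1] = 0x9, P[2] = 0x4

P[1]: E(K, 0x1) = 0xF; 0x6 ⊕ 0xF = 0x9.
P[2]: E(K, 0x6) = 0xE; 0xA ⊕ 0xE = 0x4.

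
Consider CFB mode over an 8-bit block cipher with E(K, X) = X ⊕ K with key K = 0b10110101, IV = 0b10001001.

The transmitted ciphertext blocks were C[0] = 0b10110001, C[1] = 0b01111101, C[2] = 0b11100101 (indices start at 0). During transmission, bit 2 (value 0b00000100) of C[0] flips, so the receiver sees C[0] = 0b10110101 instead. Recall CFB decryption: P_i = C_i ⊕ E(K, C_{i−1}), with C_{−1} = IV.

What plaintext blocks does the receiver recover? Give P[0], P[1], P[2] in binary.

P[0] = 0b10001001, P[1] = 0b01111101, P[2] = 0b00101101

Only C[0] changed, to 0b10110101. In CFB, a change in C_i flips the same bit in P_i and garbles P_{i+1}. Decrypting the received ciphertext:
P[0]: E(K, 0b10001001) = 0b00111100; 0b10110101 ⊕ 0b00111100 = 0b10001001.
P[1]: E(K, 0b10110101) = 0b00000000; 0b01111101 ⊕ 0b00000000 = 0b01111101.
P[2]: E(K, 0b01111101) = 0b11001000; 0b11100101 ⊕ 0b11001000 = 0b00101101.
Blocks that differ from the original plaintext: P[0], P[1].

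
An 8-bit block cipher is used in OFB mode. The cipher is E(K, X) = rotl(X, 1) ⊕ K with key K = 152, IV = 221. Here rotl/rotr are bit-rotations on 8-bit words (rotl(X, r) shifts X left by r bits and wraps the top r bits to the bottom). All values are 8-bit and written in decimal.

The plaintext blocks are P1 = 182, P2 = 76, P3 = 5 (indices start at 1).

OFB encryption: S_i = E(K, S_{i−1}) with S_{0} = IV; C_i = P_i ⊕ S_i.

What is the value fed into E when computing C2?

35

C1: S = E(K, 221) = 35; 182 ⊕ 35 = 149.
C2: S = E(K, 35) = 222; 76 ⊕ 222 = 146.
So the input to E for block 2 is 35.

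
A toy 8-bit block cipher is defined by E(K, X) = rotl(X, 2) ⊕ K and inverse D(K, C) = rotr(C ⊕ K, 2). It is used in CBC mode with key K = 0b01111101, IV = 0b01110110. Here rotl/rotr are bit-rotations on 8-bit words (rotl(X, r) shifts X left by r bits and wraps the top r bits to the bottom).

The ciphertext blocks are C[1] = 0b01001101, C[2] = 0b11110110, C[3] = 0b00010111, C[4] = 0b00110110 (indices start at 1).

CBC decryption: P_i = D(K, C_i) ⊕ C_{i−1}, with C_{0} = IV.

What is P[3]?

P[3] = 0b01101100

P[3]: D(K, 0b00010111) = 0b10011010; 0b10011010 ⊕ 0b11110110 = 0b01101100.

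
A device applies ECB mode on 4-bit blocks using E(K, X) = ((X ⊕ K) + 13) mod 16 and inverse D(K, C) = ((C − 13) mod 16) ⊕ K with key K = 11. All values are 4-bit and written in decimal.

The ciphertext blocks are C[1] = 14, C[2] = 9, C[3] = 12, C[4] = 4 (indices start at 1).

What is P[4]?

P[4] = 12

ECB decryption: P_i = D(K, C_i).
P[4]: D(K, 4) = 12.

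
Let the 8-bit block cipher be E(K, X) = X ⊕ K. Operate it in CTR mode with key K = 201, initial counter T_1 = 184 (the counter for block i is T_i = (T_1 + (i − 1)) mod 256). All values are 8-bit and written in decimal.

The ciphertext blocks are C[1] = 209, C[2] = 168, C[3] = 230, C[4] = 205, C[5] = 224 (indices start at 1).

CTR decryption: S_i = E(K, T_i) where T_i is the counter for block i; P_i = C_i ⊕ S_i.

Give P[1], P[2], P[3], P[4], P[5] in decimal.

P[1] = 160, P[2] = 216, P[3] = 149, P[4] = 191, P[5] = 149

P[1]: T = 184, S = E(K, T) = 113; 209 ⊕ 113 = 160.
P[2]: T = 185, S = E(K, T) = 112; 168 ⊕ 112 = 216.
P[3]: T = 186, S = E(K, T) = 115; 230 ⊕ 115 = 149.
P[4]: T = 187, S = E(K, T) = 114; 205 ⊕ 114 = 191.
P[5]: T = 188, S = E(K, T) = 117; 224 ⊕ 117 = 149.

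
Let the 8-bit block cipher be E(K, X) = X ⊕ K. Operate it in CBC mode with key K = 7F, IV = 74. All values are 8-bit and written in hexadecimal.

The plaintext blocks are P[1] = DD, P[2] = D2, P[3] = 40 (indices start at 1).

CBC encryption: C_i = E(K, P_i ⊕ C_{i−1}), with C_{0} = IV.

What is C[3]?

C[3] = 44

C[1]: P[1] ⊕ 74 = A9; E(K, A9) = D6.
C[2]: P[2] ⊕ D6 = 04; E(K, 04) = 7B.
C[3]: P[3] ⊕ 7B = 3B; E(K, 3B) = 44.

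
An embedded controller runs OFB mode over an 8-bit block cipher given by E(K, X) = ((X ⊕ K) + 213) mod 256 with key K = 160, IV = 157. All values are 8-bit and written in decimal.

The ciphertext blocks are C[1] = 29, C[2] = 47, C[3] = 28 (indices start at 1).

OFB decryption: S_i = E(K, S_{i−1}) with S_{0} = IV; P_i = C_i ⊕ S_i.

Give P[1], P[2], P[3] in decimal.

P[1] = 15, P[2] = 168, P[3] = 224

P[1]: S = E(K, 157) = 18; 29 ⊕ 18 = 15.
P[2]: S = E(K, 18) = 135; 47 ⊕ 135 = 168.
P[3]: S = E(K, 135) = 252; 28 ⊕ 252 = 224.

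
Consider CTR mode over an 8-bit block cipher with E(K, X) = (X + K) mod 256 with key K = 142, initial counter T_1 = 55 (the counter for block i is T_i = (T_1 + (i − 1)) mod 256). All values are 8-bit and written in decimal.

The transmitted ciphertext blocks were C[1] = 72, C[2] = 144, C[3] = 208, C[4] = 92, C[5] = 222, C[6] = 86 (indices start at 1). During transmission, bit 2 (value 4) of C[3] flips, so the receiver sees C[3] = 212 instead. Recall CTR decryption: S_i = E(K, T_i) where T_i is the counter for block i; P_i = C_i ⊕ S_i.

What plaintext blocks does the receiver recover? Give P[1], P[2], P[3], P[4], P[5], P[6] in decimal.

Only C[3] changed, to 212. In CTR, a change in C_i flips the same bit in P_i only; the keystream is unaffected. Decrypting the received ciphertext:
P[1]: T = 55, S = E(K, T) = 197; 72 ⊕ 197 = 141.
P[2]: T = 56, S = E(K, T) = 198; 144 ⊕ 198 = 86.
P[3]: T = 57, S = E(K, T) = 199; 212 ⊕ 199 = 19.
P[4]: T = 58, S = E(K, T) = 200; 92 ⊕ 200 = 148.
P[5]: T = 59, S = E(K, T) = 201; 222 ⊕ 201 = 23.
P[6]: T = 60, S = E(K, T) = 202; 86 ⊕ 202 = 156.
Blocks that differ from the original plaintext: P[3].

P[1] = 141, P[2] = 86, P[3] = 19, P[4] = 148, P[5] = 23, P[6] = 156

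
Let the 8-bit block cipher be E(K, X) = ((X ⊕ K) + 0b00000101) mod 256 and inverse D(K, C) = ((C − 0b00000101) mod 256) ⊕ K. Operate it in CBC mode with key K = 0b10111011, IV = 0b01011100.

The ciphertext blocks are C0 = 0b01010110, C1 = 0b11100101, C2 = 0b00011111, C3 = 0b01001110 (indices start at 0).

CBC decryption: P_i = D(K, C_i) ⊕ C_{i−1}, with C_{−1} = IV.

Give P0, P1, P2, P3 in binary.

P0 = 0b10110110, P1 = 0b00001101, P2 = 0b01000100, P3 = 0b11101101

P0: D(K, 0b01010110) = 0b11101010; 0b11101010 ⊕ 0b01011100 = 0b10110110.
P1: D(K, 0b11100101) = 0b01011011; 0b01011011 ⊕ 0b01010110 = 0b00001101.
P2: D(K, 0b00011111) = 0b10100001; 0b10100001 ⊕ 0b11100101 = 0b01000100.
P3: D(K, 0b01001110) = 0b11110010; 0b11110010 ⊕ 0b00011111 = 0b11101101.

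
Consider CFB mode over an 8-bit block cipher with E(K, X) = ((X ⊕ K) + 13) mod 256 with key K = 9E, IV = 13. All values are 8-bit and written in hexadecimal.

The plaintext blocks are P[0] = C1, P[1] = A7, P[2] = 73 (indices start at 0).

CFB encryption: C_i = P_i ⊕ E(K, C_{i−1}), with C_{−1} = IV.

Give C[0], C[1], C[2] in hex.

C[0]: E(K, 13) = A0; C1 ⊕ A0 = 61.
C[1]: E(K, 61) = 12; A7 ⊕ 12 = B5.
C[2]: E(K, B5) = 3E; 73 ⊕ 3E = 4D.

C[0] = 61, C[1] = B5, C[2] = 4D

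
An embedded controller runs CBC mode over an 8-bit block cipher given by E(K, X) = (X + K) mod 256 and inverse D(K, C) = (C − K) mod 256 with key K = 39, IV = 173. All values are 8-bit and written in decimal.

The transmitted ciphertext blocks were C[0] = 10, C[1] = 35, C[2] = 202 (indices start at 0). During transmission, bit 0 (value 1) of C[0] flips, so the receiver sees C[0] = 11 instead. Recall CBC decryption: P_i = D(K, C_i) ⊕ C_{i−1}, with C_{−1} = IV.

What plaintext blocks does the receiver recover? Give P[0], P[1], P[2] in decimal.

P[0] = 73, P[1] = 247, P[2] = 128

Only C[0] changed, to 11. In CBC, a change in C_i garbles P_i and flips the same bit in P_{i+1}. Decrypting the received ciphertext:
P[0]: D(K, 11) = 228; 228 ⊕ 173 = 73.
P[1]: D(K, 35) = 252; 252 ⊕ 11 = 247.
P[2]: D(K, 202) = 163; 163 ⊕ 35 = 128.
Blocks that differ from the original plaintext: P[0], P[1].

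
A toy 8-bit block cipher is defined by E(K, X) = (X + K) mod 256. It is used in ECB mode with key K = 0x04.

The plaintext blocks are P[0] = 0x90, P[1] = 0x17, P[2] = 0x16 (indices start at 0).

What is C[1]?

C[1] = 0x1B

ECB encryption: C_i = E(K, P_i).
C[1]: E(K, 0x17) = 0x1B.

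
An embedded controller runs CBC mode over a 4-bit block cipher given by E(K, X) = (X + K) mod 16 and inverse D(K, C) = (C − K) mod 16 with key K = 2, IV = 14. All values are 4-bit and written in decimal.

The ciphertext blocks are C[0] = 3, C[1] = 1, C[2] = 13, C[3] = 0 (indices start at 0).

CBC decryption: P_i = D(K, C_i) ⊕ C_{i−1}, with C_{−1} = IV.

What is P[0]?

P[0] = 15

P[0]: D(K, 3) = 1; 1 ⊕ 14 = 15.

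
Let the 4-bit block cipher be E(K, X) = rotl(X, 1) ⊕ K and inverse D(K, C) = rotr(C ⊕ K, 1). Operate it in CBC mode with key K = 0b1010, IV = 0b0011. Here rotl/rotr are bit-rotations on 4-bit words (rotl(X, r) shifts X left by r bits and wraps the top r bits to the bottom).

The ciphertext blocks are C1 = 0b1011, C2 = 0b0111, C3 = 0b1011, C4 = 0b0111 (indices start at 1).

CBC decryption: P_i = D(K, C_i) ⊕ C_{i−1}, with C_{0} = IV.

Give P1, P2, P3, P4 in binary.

P1: D(K, 0b1011) = 0b1000; 0b1000 ⊕ 0b0011 = 0b1011.
P2: D(K, 0b0111) = 0b1110; 0b1110 ⊕ 0b1011 = 0b0101.
P3: D(K, 0b1011) = 0b1000; 0b1000 ⊕ 0b0111 = 0b1111.
P4: D(K, 0b0111) = 0b1110; 0b1110 ⊕ 0b1011 = 0b0101.

P1 = 0b1011, P2 = 0b0101, P3 = 0b1111, P4 = 0b0101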